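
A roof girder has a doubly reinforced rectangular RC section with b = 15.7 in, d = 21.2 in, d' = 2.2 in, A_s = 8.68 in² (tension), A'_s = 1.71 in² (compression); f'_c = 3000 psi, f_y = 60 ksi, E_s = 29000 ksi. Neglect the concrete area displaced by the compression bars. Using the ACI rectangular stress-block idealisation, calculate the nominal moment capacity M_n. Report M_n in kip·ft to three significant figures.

Assume both steels yield.
a = (A_s − A'_s) f_y/(0.85 f'_c b) = (8.68 − 1.71) × 60/(0.85 × 3 × 15.7) = 10.446 in.
c = a/β₁ = 10.446/0.85 = 12.289 in; ε'_s = 0.003(c − d')/c = 0.0025 ≥ ε_y = 0.0021, so the compression steel yields.
M_n = (A_s − A'_s) f_y (d − a/2) + A'_s f_y (d − d') = 418.2 × (21.2 − 5.223) + 102.6 × (21.2 − 2.2) = 6681.6 + 1949.4 = 8631.0 kip·in = 8631.0/12 = 719.25 kip·ft.

M_n ≈ 719 kip·ft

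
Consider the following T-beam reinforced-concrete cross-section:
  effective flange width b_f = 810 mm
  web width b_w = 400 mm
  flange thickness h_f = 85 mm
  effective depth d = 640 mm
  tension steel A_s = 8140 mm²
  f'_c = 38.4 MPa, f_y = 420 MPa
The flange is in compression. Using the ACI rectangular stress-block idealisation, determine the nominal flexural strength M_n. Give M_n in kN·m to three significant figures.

Tension: T = A_s f_y = 8140 × 420 = 3418800 N.
Try a within the flange: a = T/(0.85 f'_c b_f) = 3418800/(0.85 × 38.4 × 810) = 129.31 mm.
a = 129.31 > h_f = 85 mm: the block extends into the web. Split into flange-overhang and web parts.
C_f = 0.85 f'_c (b_f − b_w) h_f = 0.85 × 38.4 × (810 − 400) × 85 = 1137504 N.
Remaining web compression depth: a_w = (T − C_f)/(0.85 f'_c b_w) = (3418800 − 1137504)/(0.85 × 38.4 × 400) = 174.73 mm.
M_n = C_f(d − h_f/2) + (T − C_f)(d − a_w/2) = 1137504 × (640 − 42.5) + 2281296 × (640 − 87.365) = 679.66 + 1260.72 = 1940.38 × 10⁶ N·mm.
M_n = 1940.38 kN·m.

M_n ≈ 1940 kN·m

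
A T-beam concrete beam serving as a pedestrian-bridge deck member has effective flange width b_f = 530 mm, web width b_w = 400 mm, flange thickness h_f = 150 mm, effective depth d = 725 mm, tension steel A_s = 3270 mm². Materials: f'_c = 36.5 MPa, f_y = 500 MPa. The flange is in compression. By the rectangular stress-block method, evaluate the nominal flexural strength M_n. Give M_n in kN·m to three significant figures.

M_n ≈ 1100 kN·m

Tension: T = A_s f_y = 3270 × 500 = 1635000 N.
Try a within the flange: a = T/(0.85 f'_c b_f) = 1635000/(0.85 × 36.5 × 530) = 99.43 mm.
Since a = 99.43 ≤ h_f = 150 mm, the stress block lies entirely in the flange; analyse as a rectangular beam of width b_f.
M_n = T(d − a/2) = 1635000 × (725 − 49.715) = 1104.09 × 10⁶ N·mm.
M_n = 1104.09 kN·m.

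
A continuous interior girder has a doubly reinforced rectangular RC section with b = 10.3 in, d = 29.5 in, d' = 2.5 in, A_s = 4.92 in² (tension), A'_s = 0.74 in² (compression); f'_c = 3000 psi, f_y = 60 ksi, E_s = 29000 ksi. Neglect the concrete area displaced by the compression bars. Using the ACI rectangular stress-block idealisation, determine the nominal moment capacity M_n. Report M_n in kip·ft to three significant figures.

Assume both steels yield.
a = (A_s − A'_s) f_y/(0.85 f'_c b) = (4.92 − 0.74) × 60/(0.85 × 3 × 10.3) = 9.549 in.
c = a/β₁ = 9.549/0.85 = 11.234 in; ε'_s = 0.003(c − d')/c = 0.0023 ≥ ε_y = 0.0021, so the compression steel yields.
M_n = (A_s − A'_s) f_y (d − a/2) + A'_s f_y (d − d') = 250.8 × (29.5 − 4.7745) + 44.4 × (29.5 − 2.5) = 6201.2 + 1198.8 = 7400.0 kip·in = 7400.0/12 = 616.67 kip·ft.

M_n ≈ 617 kip·ft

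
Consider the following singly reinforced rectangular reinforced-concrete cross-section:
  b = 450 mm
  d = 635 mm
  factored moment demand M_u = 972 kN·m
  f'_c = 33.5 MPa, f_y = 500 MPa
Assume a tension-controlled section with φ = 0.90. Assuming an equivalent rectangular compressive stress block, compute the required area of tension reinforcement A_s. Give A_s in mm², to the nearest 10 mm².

A_s ≈ 3860 mm²

M_n = M_u/φ = 972/0.90 = 1080 kN·m.
With M_n = 0.85 f'_c a b (d − a/2), solve the quadratic for a:
a = d − √(d² − 2M_n/(0.85 f'_c b)) = 635 − √(635² − 2 × 1080×10⁶/(0.85 × 33.5 × 450)) = 150.59 mm.
A_s = 0.85 f'_c a b / f_y = 0.85 × 33.5 × 150.59 × 450 / 500 = 3859.2 mm².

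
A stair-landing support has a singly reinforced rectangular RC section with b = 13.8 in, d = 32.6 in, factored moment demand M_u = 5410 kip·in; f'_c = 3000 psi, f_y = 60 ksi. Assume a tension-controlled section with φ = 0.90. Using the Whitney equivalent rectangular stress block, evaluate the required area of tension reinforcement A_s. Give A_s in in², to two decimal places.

A_s ≈ 3.37 in²

M_n = M_u/φ = 5410/0.90 = 6011.11 kip·in.
From M_n = 0.85 f'_c a b (d − a/2):
a = d − √(d² − 2M_n/(0.85 f'_c b)) = 32.6 − √(32.6² − 2 × 6011.11/(0.85 × 3 × 13.8)) = 5.746 in.
A_s = 0.85 f'_c a b / f_y = 0.85 × 3 × 5.746 × 13.8 / 60 = 3.370 in².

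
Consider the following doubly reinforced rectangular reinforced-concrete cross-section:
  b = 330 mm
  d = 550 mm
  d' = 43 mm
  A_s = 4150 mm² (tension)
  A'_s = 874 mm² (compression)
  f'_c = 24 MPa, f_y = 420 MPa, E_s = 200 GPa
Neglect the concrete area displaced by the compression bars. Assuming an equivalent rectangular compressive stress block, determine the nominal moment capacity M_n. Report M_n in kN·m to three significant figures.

Assume both tension and compression steel yield.
Net tension couple steel: A_s − A'_s = 3276 mm².
a = (A_s − A'_s) f_y / (0.85 f'_c b) = 1375920/(0.85 × 24 × 330) = 204.39 mm.
c = a/β₁ = 204.39/0.85 = 240.46 mm; ε'_s = 0.003(c − d')/c = 0.0025 ≥ f_y/E_s = 0.0021, so compression steel does yield.
M_n = (A_s − A'_s) f_y (d − a/2) + A'_s f_y (d − d') = [1375920 × (550 − 102.195) + 367080 × (550 − 43)] × 10⁻⁶ = 616.14 + 186.11 = 802.25 kN·m.

M_n ≈ 802 kN·m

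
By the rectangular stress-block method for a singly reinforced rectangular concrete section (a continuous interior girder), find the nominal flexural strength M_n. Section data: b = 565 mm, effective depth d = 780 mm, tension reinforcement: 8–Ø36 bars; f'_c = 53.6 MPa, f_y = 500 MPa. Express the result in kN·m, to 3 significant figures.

M_n ≈ 2850 kN·m

A_s = 8 × 1018 = 8144 mm².
T = A_s f_y = 8144 × 500 = 4072000 N = 4072 kN.
From C = T: a = T/(0.85 f'_c b) = 4072000/(0.85 × 53.6 × 565) = 158.19 mm.
M_n = T(d − a/2) = 4072 kN × (780 − 79.095) mm = 2854.09 kN·m.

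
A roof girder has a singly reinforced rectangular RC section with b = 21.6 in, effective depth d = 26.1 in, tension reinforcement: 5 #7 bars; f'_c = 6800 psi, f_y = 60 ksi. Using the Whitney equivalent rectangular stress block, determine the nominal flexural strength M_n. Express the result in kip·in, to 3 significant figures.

M_n ≈ 4570 kip·in

A_s = 5 × 0.6 = 3 in².
T = A_s f_y = 3 × 60 = 180 kips.
a = T/(0.85 f'_c b) = 180/(0.85 × 6.8 × 21.6) = 1.442 in.
M_n = T(d − a/2) = 180 × (26.1 − 0.721) = 4568.2 kip·in.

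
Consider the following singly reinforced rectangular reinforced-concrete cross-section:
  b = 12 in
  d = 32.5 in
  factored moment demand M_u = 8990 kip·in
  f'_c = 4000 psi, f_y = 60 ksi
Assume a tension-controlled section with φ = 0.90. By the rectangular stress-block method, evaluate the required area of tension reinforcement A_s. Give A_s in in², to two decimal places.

M_n = M_u/φ = 8990/0.90 = 9988.89 kip·in.
From M_n = 0.85 f'_c a b (d − a/2):
a = d − √(d² − 2M_n/(0.85 f'_c b)) = 32.5 − √(32.5² − 2 × 9988.89/(0.85 × 4 × 12)) = 8.697 in.
A_s = 0.85 f'_c a b / f_y = 0.85 × 4 × 8.697 × 12 / 60 = 5.914 in².

A_s ≈ 5.91 in²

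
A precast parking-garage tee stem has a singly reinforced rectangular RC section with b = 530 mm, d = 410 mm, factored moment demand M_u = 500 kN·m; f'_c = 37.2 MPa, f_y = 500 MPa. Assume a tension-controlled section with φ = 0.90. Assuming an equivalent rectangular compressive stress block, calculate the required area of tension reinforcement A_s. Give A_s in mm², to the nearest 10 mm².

M_n = M_u/φ = 500/0.90 = 555.556 kN·m.
With M_n = 0.85 f'_c a b (d − a/2), solve the quadratic for a:
a = d − √(d² − 2M_n/(0.85 f'_c b)) = 410 − √(410² − 2 × 555.556×10⁶/(0.85 × 37.2 × 530)) = 90.94 mm.
A_s = 0.85 f'_c a b / f_y = 0.85 × 37.2 × 90.94 × 530 / 500 = 3048.1 mm².

A_s ≈ 3050 mm²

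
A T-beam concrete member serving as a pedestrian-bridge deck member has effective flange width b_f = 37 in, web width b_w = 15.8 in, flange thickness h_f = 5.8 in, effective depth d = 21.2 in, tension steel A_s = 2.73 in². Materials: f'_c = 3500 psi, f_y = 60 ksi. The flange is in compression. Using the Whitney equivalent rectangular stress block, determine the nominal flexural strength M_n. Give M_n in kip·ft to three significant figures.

M_n ≈ 279 kip·ft

Tension: T = A_s f_y = 2.73 × 60 = 163.8 kips.
Try a within the flange: a = T/(0.85 f'_c b_f) = 163.8/(0.85 × 3.5 × 37) = 1.488 in.
Since a = 1.488 ≤ h_f = 5.8 in, the stress block lies entirely in the flange; analyse as a rectangular beam of width b_f.
M_n = T(d − a/2) = 163.8 × (21.2 − 0.744) = 3350.7 kip·in.
M_n = 3350.7/12 = 279.23 kip·ft.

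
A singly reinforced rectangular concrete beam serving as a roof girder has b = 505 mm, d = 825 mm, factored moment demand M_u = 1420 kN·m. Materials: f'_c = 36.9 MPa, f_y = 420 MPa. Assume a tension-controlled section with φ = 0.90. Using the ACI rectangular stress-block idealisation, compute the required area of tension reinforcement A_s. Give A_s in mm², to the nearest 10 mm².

M_n = M_u/φ = 1420/0.90 = 1577.78 kN·m.
With M_n = 0.85 f'_c a b (d − a/2), solve the quadratic for a:
a = d − √(d² − 2M_n/(0.85 f'_c b)) = 825 − √(825² − 2 × 1577.78×10⁶/(0.85 × 36.9 × 505)) = 131.17 mm.
A_s = 0.85 f'_c a b / f_y = 0.85 × 36.9 × 131.17 × 505 / 420 = 4946.8 mm².

A_s ≈ 4950 mm²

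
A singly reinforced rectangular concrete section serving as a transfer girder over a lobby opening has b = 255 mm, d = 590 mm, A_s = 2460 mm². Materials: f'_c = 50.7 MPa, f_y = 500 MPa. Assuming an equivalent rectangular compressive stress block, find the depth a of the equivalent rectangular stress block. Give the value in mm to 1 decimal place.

a ≈ 111.9 mm

T = A_s f_y = 2460 × 500 = 1230000 N = 1230 kN.
Setting C = 0.85 f'_c a b equal to T: a = 1230000/(0.85 × 50.7 × 255) = 111.9 mm.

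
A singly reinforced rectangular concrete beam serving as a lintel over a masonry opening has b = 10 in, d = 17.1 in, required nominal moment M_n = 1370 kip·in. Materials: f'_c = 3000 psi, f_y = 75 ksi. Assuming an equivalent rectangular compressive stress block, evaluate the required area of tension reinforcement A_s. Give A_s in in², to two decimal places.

A_s ≈ 1.19 in²

From M_n = 0.85 f'_c a b (d − a/2):
a = d − √(d² − 2M_n/(0.85 f'_c b)) = 17.1 − √(17.1² − 2 × 1370/(0.85 × 3 × 10)) = 3.500 in.
A_s = 0.85 f'_c a b / f_y = 0.85 × 3 × 3.500 × 10 / 75 = 1.190 in².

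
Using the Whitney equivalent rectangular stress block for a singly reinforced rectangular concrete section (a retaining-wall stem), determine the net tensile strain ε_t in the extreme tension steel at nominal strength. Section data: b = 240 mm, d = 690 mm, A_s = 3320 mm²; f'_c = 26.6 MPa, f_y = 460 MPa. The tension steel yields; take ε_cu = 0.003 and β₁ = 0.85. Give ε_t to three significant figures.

ε_t ≈ 0.00325

a = A_s f_y/(0.85 f'_c b) = 281.44 mm.
β₁ = 0.85, so c = a/β₁ = 281.44/0.85 = 331.11 mm.
From the linear strain diagram with ε_cu = 0.003: ε_t = 0.003 (d − c)/c = 0.003 × (690 − 331.11)/331.11 = 0.00325.
ε_t < 0.004 — the section is over-reinforced for flexure under ACI limits.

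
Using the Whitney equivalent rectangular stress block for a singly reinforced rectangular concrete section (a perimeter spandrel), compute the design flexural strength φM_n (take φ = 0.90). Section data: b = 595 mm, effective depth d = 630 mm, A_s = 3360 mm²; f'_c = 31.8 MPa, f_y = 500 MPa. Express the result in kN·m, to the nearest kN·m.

T = A_s f_y = 3360 × 500 = 1680000 N = 1680 kN.
From C = T: a = T/(0.85 f'_c b) = 1680000/(0.85 × 31.8 × 595) = 104.46 mm.
M_n = T(d − a/2) = 1680 kN × (630 − 52.23) mm = 970.65 kN·m.
φM_n = 0.90 × 970.65 = 873.59 kN·m.

φM_n ≈ 874 kN·m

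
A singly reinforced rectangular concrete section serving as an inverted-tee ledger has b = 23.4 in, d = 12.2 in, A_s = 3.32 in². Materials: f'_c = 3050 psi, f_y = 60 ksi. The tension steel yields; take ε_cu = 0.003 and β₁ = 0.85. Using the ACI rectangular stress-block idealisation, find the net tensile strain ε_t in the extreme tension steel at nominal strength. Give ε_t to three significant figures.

a = A_s f_y/(0.85 f'_c b) = 3.284 in.
β₁ = 0.85, so c = a/β₁ = 3.284/0.85 = 3.864 in.
From the linear strain diagram with ε_cu = 0.003: ε_t = 0.003 (d − c)/c = 0.003 × (12.2 − 3.864)/3.864 = 0.00647.
Since ε_t ≥ 0.005, the section is tension-controlled.

ε_t ≈ 0.00647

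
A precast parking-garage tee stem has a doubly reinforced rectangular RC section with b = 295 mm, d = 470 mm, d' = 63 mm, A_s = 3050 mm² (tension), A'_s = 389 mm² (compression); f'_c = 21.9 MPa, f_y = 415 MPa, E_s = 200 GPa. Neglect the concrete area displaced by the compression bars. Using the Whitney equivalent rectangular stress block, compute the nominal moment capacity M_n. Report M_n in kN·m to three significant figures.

Assume both tension and compression steel yield.
Net tension couple steel: A_s − A'_s = 2661 mm².
a = (A_s − A'_s) f_y / (0.85 f'_c b) = 1104315/(0.85 × 21.9 × 295) = 201.10 mm.
c = a/β₁ = 201.10/0.85 = 236.59 mm; ε'_s = 0.003(c − d')/c = 0.0022 ≥ f_y/E_s = 0.0021, so compression steel does yield.
M_n = (A_s − A'_s) f_y (d − a/2) + A'_s f_y (d − d') = [1104315 × (470 − 100.55) + 161435 × (470 − 63)] × 10⁻⁶ = 407.99 + 65.70 = 473.69 kN·m.

M_n ≈ 474 kN·m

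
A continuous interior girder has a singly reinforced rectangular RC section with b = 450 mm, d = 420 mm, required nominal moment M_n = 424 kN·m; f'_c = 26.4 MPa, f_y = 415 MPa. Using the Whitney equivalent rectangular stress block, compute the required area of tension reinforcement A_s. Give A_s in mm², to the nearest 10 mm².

A_s ≈ 2820 mm²

With M_n = 0.85 f'_c a b (d − a/2), solve the quadratic for a:
a = d − √(d² − 2M_n/(0.85 f'_c b)) = 420 − √(420² − 2 × 424×10⁶/(0.85 × 26.4 × 450)) = 115.99 mm.
A_s = 0.85 f'_c a b / f_y = 0.85 × 26.4 × 115.99 × 450 / 415 = 2822.3 mm².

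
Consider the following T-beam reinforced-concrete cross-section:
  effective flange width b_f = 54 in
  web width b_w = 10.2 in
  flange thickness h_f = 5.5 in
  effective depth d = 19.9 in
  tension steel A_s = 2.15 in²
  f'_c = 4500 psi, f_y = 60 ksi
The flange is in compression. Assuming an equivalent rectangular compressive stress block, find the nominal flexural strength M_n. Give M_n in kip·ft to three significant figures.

M_n ≈ 211 kip·ft

Tension: T = A_s f_y = 2.15 × 60 = 129 kips.
Try a within the flange: a = T/(0.85 f'_c b_f) = 129/(0.85 × 4.5 × 54) = 0.625 in.
Since a = 0.625 ≤ h_f = 5.5 in, the stress block lies entirely in the flange; analyse as a rectangular beam of width b_f.
M_n = T(d − a/2) = 129 × (19.9 − 0.3125) = 2526.8 kip·in.
M_n = 2526.8/12 = 210.57 kip·ft.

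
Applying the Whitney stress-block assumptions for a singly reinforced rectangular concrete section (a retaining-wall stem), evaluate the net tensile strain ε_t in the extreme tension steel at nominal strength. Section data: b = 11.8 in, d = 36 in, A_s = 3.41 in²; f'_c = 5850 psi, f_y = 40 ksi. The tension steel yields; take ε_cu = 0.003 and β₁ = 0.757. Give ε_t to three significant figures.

ε_t ≈ 0.0322

a = A_s f_y/(0.85 f'_c b) = 2.325 in.
β₁ = 0.757, so c = a/β₁ = 2.325/0.757 = 3.071 in.
From the linear strain diagram with ε_cu = 0.003: ε_t = 0.003 (d − c)/c = 0.003 × (36 − 3.071)/3.071 = 0.0322.
Since ε_t ≥ 0.005, the section is tension-controlled.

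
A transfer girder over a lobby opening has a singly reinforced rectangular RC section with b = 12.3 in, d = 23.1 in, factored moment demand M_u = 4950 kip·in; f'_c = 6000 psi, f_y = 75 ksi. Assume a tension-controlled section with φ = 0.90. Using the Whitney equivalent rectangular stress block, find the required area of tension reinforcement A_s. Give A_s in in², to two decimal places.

M_n = M_u/φ = 4950/0.90 = 5500 kip·in.
From M_n = 0.85 f'_c a b (d − a/2):
a = d − √(d² − 2M_n/(0.85 f'_c b)) = 23.1 − √(23.1² − 2 × 5500/(0.85 × 6 × 12.3)) = 4.172 in.
A_s = 0.85 f'_c a b / f_y = 0.85 × 6 × 4.172 × 12.3 / 75 = 3.489 in².

A_s ≈ 3.49 in²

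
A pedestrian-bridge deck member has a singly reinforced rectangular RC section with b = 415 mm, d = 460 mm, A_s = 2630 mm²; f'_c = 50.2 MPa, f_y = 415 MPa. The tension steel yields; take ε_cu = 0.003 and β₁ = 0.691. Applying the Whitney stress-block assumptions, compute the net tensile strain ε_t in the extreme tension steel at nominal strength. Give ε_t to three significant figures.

ε_t ≈ 0.0125

a = A_s f_y/(0.85 f'_c b) = 61.64 mm.
β₁ = 0.691, so c = a/β₁ = 61.64/0.691 = 89.20 mm.
From the linear strain diagram with ε_cu = 0.003: ε_t = 0.003 (d − c)/c = 0.003 × (460 − 89.20)/89.20 = 0.0125.
Since ε_t ≥ 0.005, the section is tension-controlled.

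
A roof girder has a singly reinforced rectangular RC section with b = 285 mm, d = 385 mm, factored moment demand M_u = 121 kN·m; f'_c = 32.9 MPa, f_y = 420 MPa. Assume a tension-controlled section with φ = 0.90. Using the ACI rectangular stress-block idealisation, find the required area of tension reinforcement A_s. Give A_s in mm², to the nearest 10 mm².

M_n = M_u/φ = 121/0.90 = 134.444 kN·m.
With M_n = 0.85 f'_c a b (d − a/2), solve the quadratic for a:
a = d − √(d² − 2M_n/(0.85 f'_c b)) = 385 − √(385² − 2 × 134.444×10⁶/(0.85 × 32.9 × 285)) = 46.64 mm.
A_s = 0.85 f'_c a b / f_y = 0.85 × 32.9 × 46.64 × 285 / 420 = 885.1 mm².

A_s ≈ 890 mm²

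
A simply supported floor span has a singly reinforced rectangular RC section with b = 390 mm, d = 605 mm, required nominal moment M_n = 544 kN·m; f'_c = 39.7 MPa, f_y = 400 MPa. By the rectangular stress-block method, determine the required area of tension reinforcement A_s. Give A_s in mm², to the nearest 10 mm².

With M_n = 0.85 f'_c a b (d − a/2), solve the quadratic for a:
a = d − √(d² − 2M_n/(0.85 f'_c b)) = 605 − √(605² − 2 × 544×10⁶/(0.85 × 39.7 × 390)) = 72.69 mm.
A_s = 0.85 f'_c a b / f_y = 0.85 × 39.7 × 72.69 × 390 / 400 = 2391.6 mm².

A_s ≈ 2390 mm²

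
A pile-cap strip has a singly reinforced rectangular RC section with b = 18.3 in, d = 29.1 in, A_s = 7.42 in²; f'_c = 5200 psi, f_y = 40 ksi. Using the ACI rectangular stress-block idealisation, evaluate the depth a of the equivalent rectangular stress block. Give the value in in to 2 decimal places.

a ≈ 3.67 in

T = A_s f_y = 7.42 × 40 = 296.8 kips.
a = T/(0.85 f'_c b) = 296.8/(0.85 × 5.2 × 18.3) = 3.67 in.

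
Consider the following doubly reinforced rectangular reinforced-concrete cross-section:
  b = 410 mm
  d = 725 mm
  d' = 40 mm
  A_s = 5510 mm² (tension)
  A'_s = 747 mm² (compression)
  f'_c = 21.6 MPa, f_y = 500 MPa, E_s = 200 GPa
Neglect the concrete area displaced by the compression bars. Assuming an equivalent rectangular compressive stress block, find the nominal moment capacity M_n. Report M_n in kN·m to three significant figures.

M_n ≈ 1610 kN·m

Assume both tension and compression steel yield.
Net tension couple steel: A_s − A'_s = 4763 mm².
a = (A_s − A'_s) f_y / (0.85 f'_c b) = 2381500/(0.85 × 21.6 × 410) = 316.37 mm.
c = a/β₁ = 316.37/0.85 = 372.20 mm; ε'_s = 0.003(c − d')/c = 0.0027 ≥ f_y/E_s = 0.0025, so compression steel does yield.
M_n = (A_s − A'_s) f_y (d − a/2) + A'_s f_y (d − d') = [2381500 × (725 − 158.185) + 373500 × (725 − 40)] × 10⁻⁶ = 1349.87 + 255.85 = 1605.72 kN·m.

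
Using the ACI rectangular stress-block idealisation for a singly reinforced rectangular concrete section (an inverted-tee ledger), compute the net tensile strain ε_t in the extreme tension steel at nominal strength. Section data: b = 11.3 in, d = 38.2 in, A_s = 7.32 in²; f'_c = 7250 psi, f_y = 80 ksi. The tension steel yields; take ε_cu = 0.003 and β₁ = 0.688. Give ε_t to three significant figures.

a = A_s f_y/(0.85 f'_c b) = 8.409 in.
β₁ = 0.688, so c = a/β₁ = 8.409/0.688 = 12.222 in.
From the linear strain diagram with ε_cu = 0.003: ε_t = 0.003 (d − c)/c = 0.003 × (38.2 − 12.222)/12.222 = 0.00638.
Since ε_t ≥ 0.005, the section is tension-controlled.

ε_t ≈ 0.00638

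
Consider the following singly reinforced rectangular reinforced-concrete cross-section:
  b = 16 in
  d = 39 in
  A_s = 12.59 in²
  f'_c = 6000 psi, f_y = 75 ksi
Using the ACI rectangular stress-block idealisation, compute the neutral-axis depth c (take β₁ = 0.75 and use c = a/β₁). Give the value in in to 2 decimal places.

T = A_s f_y = 12.59 × 75 = 944.25 kips.
a = T/(0.85 f'_c b) = 944.25/(0.85 × 6 × 16) = 11.5717 in.
With β₁ = 0.75, c = a/β₁ = 11.5717/0.75 = 15.43 in.

c ≈ 15.43 in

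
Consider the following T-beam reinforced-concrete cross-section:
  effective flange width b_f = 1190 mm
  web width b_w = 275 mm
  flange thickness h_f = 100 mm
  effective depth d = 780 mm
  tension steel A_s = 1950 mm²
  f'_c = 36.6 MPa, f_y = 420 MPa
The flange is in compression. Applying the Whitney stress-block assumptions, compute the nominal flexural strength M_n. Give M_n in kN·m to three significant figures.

M_n ≈ 630 kN·m

Tension: T = A_s f_y = 1950 × 420 = 819000 N.
Try a within the flange: a = T/(0.85 f'_c b_f) = 819000/(0.85 × 36.6 × 1190) = 22.12 mm.
Since a = 22.12 ≤ h_f = 100 mm, the stress block lies entirely in the flange; analyse as a rectangular beam of width b_f.
M_n = T(d − a/2) = 819000 × (780 − 11.06) = 629.76 × 10⁶ N·mm.
M_n = 629.76 kN·m.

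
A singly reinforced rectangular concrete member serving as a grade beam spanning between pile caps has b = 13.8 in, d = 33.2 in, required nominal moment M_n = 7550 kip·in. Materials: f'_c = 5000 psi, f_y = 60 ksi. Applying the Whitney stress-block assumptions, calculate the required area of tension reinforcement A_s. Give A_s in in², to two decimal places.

From M_n = 0.85 f'_c a b (d − a/2):
a = d − √(d² − 2M_n/(0.85 f'_c b)) = 33.2 − √(33.2² − 2 × 7550/(0.85 × 5 × 13.8)) = 4.135 in.
A_s = 0.85 f'_c a b / f_y = 0.85 × 5 × 4.135 × 13.8 / 60 = 4.042 in².

A_s ≈ 4.04 in²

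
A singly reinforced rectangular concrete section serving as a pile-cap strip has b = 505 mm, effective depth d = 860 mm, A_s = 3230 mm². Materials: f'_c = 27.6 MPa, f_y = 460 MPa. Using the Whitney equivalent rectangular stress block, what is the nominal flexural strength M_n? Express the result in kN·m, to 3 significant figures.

M_n ≈ 1180 kN·m

T = A_s f_y = 3230 × 460 = 1485800 N = 1485.8 kN.
From C = T: a = T/(0.85 f'_c b) = 1485800/(0.85 × 27.6 × 505) = 125.41 mm.
M_n = T(d − a/2) = 1485.8 kN × (860 − 62.705) mm = 1184.62 kN·m.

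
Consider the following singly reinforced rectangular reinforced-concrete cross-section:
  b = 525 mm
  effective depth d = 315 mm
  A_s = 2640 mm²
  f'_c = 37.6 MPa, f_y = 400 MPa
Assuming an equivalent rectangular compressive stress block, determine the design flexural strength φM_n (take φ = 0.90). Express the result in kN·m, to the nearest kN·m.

φM_n ≈ 269 kN·m

T = A_s f_y = 2640 × 400 = 1056000 N = 1056 kN.
From C = T: a = T/(0.85 f'_c b) = 1056000/(0.85 × 37.6 × 525) = 62.94 mm.
M_n = T(d − a/2) = 1056 kN × (315 − 31.47) mm = 299.41 kN·m.
φM_n = 0.90 × 299.41 = 269.47 kN·m.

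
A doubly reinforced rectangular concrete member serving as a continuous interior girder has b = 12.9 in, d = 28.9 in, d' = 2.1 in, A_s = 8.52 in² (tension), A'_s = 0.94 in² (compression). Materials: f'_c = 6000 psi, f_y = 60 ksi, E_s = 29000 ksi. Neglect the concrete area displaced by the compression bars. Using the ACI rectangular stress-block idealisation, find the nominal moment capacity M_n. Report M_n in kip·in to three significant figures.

Assume both steels yield.
a = (A_s − A'_s) f_y/(0.85 f'_c b) = (8.52 − 0.94) × 60/(0.85 × 6 × 12.9) = 6.913 in.
c = a/β₁ = 6.913/0.75 = 9.217 in; ε'_s = 0.003(c − d')/c = 0.0023 ≥ ε_y = 0.0021, so the compression steel yields.
M_n = (A_s − A'_s) f_y (d − a/2) + A'_s f_y (d − d') = 454.8 × (28.9 − 3.4565) + 56.4 × (28.9 − 2.1) = 11571.7 + 1511.5 = 13083.2 kip·in.

M_n ≈ 13100 kip·in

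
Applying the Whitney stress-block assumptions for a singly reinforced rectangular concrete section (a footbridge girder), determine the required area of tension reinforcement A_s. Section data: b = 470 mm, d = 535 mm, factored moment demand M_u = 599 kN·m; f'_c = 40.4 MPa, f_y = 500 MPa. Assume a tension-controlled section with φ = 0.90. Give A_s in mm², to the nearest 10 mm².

A_s ≈ 2700 mm²

M_n = M_u/φ = 599/0.90 = 665.556 kN·m.
With M_n = 0.85 f'_c a b (d − a/2), solve the quadratic for a:
a = d − √(d² − 2M_n/(0.85 f'_c b)) = 535 − √(535² − 2 × 665.556×10⁶/(0.85 × 40.4 × 470)) = 83.61 mm.
A_s = 0.85 f'_c a b / f_y = 0.85 × 40.4 × 83.61 × 470 / 500 = 2698.9 mm².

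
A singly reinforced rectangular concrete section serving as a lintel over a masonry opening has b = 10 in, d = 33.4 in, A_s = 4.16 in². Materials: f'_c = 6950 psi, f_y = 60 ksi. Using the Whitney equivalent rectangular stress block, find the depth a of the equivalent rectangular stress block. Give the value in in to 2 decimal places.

T = A_s f_y = 4.16 × 60 = 249.6 kips.
a = T/(0.85 f'_c b) = 249.6/(0.85 × 6.95 × 10) = 4.23 in.

a ≈ 4.23 in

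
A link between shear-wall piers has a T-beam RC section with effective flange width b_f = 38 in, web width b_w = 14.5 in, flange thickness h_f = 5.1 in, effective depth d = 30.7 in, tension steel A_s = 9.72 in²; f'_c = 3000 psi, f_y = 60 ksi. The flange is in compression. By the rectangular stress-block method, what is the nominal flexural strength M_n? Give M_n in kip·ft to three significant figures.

Tension: T = A_s f_y = 9.72 × 60 = 583.2 kips.
Try a within the flange: a = T/(0.85 f'_c b_f) = 583.2/(0.85 × 3 × 38) = 6.019 in.
a = 6.019 > h_f = 5.1 in: the block extends into the web. Split into flange-overhang and web parts.
C_f = 0.85 f'_c (b_f − b_w) h_f = 0.85 × 3 × (38 − 14.5) × 5.1 = 305.6 kips.
Remaining web compression depth: a_w = (T − C_f)/(0.85 f'_c b_w) = (583.2 − 305.6)/(0.85 × 3 × 14.5) = 7.508 in.
M_n = C_f(d − h_f/2) + (T − C_f)(d − a_w/2) = 305.6 × (30.7 − 2.55) + 277.6 × (30.7 − 3.754) = 8602.6 + 7480.2 = 16082.8 kip·in.
M_n = 16082.8/12 = 1340.23 kip·ft.

M_n ≈ 1340 kip·ft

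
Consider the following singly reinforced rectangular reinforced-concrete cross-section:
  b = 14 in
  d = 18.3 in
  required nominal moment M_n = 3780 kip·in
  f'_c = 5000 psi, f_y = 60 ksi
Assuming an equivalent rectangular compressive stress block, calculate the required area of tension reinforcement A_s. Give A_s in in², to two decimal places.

A_s ≈ 3.85 in²

From M_n = 0.85 f'_c a b (d − a/2):
a = d − √(d² − 2M_n/(0.85 f'_c b)) = 18.3 − √(18.3² − 2 × 3780/(0.85 × 5 × 14)) = 3.884 in.
A_s = 0.85 f'_c a b / f_y = 0.85 × 5 × 3.884 × 14 / 60 = 3.852 in².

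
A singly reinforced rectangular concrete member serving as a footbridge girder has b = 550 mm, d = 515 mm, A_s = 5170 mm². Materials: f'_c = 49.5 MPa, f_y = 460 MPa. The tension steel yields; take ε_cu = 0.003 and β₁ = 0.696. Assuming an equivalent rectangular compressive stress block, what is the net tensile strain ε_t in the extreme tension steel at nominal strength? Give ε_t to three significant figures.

a = A_s f_y/(0.85 f'_c b) = 102.77 mm.
β₁ = 0.696, so c = a/β₁ = 102.77/0.696 = 147.66 mm.
From the linear strain diagram with ε_cu = 0.003: ε_t = 0.003 (d − c)/c = 0.003 × (515 − 147.66)/147.66 = 0.00746.
Since ε_t ≥ 0.005, the section is tension-controlled.

ε_t ≈ 0.00746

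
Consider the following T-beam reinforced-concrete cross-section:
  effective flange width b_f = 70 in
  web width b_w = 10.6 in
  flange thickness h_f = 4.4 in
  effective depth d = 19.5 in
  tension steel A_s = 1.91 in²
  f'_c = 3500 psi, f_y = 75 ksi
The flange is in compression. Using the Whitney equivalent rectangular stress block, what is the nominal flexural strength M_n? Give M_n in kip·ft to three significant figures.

Tension: T = A_s f_y = 1.91 × 75 = 143.25 kips.
Try a within the flange: a = T/(0.85 f'_c b_f) = 143.25/(0.85 × 3.5 × 70) = 0.688 in.
Since a = 0.688 ≤ h_f = 4.4 in, the stress block lies entirely in the flange; analyse as a rectangular beam of width b_f.
M_n = T(d − a/2) = 143.25 × (19.5 − 0.344) = 2744.1 kip·in.
M_n = 2744.1/12 = 228.68 kip·ft.

M_n ≈ 229 kip·ft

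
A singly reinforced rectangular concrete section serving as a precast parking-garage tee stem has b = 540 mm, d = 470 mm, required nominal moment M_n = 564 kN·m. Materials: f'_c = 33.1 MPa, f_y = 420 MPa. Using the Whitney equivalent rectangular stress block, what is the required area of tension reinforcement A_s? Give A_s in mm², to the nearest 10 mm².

A_s ≈ 3150 mm²

With M_n = 0.85 f'_c a b (d − a/2), solve the quadratic for a:
a = d − √(d² − 2M_n/(0.85 f'_c b)) = 470 − √(470² − 2 × 564×10⁶/(0.85 × 33.1 × 540)) = 87.04 mm.
A_s = 0.85 f'_c a b / f_y = 0.85 × 33.1 × 87.04 × 540 / 420 = 3148.5 mm².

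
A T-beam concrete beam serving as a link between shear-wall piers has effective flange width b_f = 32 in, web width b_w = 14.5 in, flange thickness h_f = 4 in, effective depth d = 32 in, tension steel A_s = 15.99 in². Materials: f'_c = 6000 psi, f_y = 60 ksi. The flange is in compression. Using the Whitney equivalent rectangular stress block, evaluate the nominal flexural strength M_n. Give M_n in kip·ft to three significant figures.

Tension: T = A_s f_y = 15.99 × 60 = 959.4 kips.
Try a within the flange: a = T/(0.85 f'_c b_f) = 959.4/(0.85 × 6 × 32) = 5.879 in.
a = 5.879 > h_f = 4 in: the block extends into the web. Split into flange-overhang and web parts.
C_f = 0.85 f'_c (b_f − b_w) h_f = 0.85 × 6 × (32 − 14.5) × 4 = 357.0 kips.
Remaining web compression depth: a_w = (T − C_f)/(0.85 f'_c b_w) = (959.4 − 357.0)/(0.85 × 6 × 14.5) = 8.146 in.
M_n = C_f(d − h_f/2) + (T − C_f)(d − a_w/2) = 357.0 × (32 − 2) + 602.4 × (32 − 4.073) = 10710.0 + 16823.2 = 27533.2 kip·in.
M_n = 27533.2/12 = 2294.43 kip·ft.

M_n ≈ 2290 kip·ft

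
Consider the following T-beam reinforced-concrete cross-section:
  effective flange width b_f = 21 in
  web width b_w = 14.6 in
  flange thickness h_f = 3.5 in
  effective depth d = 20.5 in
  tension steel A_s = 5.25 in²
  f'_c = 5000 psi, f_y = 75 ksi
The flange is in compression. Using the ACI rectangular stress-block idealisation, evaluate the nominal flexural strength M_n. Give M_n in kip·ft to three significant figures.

M_n ≈ 599 kip·ft

Tension: T = A_s f_y = 5.25 × 75 = 393.75 kips.
Try a within the flange: a = T/(0.85 f'_c b_f) = 393.75/(0.85 × 5 × 21) = 4.412 in.
a = 4.412 > h_f = 3.5 in: the block extends into the web. Split into flange-overhang and web parts.
C_f = 0.85 f'_c (b_f − b_w) h_f = 0.85 × 5 × (21 − 14.6) × 3.5 = 95.2 kips.
Remaining web compression depth: a_w = (T − C_f)/(0.85 f'_c b_w) = (393.75 − 95.2)/(0.85 × 5 × 14.6) = 4.811 in.
M_n = C_f(d − h_f/2) + (T − C_f)(d − a_w/2) = 95.2 × (20.5 − 1.75) + 298.55 × (20.5 − 2.4055) = 1785.0 + 5402.1 = 7187.1 kip·in.
M_n = 7187.1/12 = 598.93 kip·ft.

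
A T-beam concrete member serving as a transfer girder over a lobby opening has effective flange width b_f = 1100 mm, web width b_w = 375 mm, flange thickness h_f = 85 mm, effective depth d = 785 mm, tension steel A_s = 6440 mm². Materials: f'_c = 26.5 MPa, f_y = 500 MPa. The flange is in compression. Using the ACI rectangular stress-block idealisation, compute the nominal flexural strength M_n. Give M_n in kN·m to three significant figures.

M_n ≈ 2270 kN·m

Tension: T = A_s f_y = 6440 × 500 = 3220000 N.
Try a within the flange: a = T/(0.85 f'_c b_f) = 3220000/(0.85 × 26.5 × 1100) = 129.96 mm.
a = 129.96 > h_f = 85 mm: the block extends into the web. Split into flange-overhang and web parts.
C_f = 0.85 f'_c (b_f − b_w) h_f = 0.85 × 26.5 × (1100 − 375) × 85 = 1388103 N.
Remaining web compression depth: a_w = (T − C_f)/(0.85 f'_c b_w) = (3220000 − 1388103)/(0.85 × 26.5 × 375) = 216.87 mm.
M_n = C_f(d − h_f/2) + (T − C_f)(d − a_w/2) = 1388103 × (785 − 42.5) + 1831897 × (785 − 108.435) = 1030.67 + 1239.40 = 2270.07 × 10⁶ N·mm.
M_n = 2270.07 kN·m.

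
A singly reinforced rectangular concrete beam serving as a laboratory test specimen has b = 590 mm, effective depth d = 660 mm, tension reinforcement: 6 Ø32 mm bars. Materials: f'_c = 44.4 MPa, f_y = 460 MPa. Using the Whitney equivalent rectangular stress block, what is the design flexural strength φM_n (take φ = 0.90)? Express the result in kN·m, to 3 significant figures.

A_s = 6 × 804 = 4824 mm².
T = A_s f_y = 4824 × 460 = 2219040 N = 2219.04 kN.
From C = T: a = T/(0.85 f'_c b) = 2219040/(0.85 × 44.4 × 590) = 99.66 mm.
M_n = T(d − a/2) = 2219.04 kN × (660 − 49.83) mm = 1353.99 kN·m.
φM_n = 0.90 × 1353.99 = 1218.59 kN·m.

φM_n ≈ 1220 kN·m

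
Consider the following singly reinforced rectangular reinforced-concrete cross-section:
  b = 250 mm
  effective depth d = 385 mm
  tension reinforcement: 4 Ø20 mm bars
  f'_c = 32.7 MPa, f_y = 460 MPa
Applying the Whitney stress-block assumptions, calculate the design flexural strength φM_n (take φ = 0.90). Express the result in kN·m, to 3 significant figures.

φM_n ≈ 179 kN·m

A_s = 4 × 314 = 1256 mm².
T = A_s f_y = 1256 × 460 = 577760 N = 577.76 kN.
From C = T: a = T/(0.85 f'_c b) = 577760/(0.85 × 32.7 × 250) = 83.15 mm.
M_n = T(d − a/2) = 577.76 kN × (385 − 41.575) mm = 198.42 kN·m.
φM_n = 0.90 × 198.42 = 178.58 kN·m.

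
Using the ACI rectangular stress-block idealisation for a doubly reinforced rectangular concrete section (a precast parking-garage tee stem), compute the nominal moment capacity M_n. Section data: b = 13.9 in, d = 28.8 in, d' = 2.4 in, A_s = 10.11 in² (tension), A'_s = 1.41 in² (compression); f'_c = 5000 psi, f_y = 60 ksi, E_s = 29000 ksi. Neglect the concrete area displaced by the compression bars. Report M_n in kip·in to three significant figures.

Assume both steels yield.
a = (A_s − A'_s) f_y/(0.85 f'_c b) = (10.11 − 1.41) × 60/(0.85 × 5 × 13.9) = 8.836 in.
c = a/β₁ = 8.836/0.8 = 11.045 in; ε'_s = 0.003(c − d')/c = 0.0023 ≥ ε_y = 0.0021, so the compression steel yields.
M_n = (A_s − A'_s) f_y (d − a/2) + A'_s f_y (d − d') = 522 × (28.8 − 4.418) + 84.6 × (28.8 − 2.4) = 12727.4 + 2233.4 = 14960.8 kip·in.

M_n ≈ 15000 kip·in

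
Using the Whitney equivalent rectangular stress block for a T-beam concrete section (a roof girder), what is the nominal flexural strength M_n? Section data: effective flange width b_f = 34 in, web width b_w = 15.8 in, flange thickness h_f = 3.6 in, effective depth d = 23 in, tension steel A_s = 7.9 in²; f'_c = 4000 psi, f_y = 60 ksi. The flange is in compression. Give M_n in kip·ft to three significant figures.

Tension: T = A_s f_y = 7.9 × 60 = 474 kips.
Try a within the flange: a = T/(0.85 f'_c b_f) = 474/(0.85 × 4 × 34) = 4.100 in.
a = 4.100 > h_f = 3.6 in: the block extends into the web. Split into flange-overhang and web parts.
C_f = 0.85 f'_c (b_f − b_w) h_f = 0.85 × 4 × (34 − 15.8) × 3.6 = 222.8 kips.
Remaining web compression depth: a_w = (T − C_f)/(0.85 f'_c b_w) = (474 − 222.8)/(0.85 × 4 × 15.8) = 4.676 in.
M_n = C_f(d − h_f/2) + (T − C_f)(d − a_w/2) = 222.8 × (23 − 1.8) + 251.2 × (23 − 2.338) = 4723.4 + 5190.3 = 9913.7 kip·in.
M_n = 9913.7/12 = 826.14 kip·ft.

M_n ≈ 826 kip·ft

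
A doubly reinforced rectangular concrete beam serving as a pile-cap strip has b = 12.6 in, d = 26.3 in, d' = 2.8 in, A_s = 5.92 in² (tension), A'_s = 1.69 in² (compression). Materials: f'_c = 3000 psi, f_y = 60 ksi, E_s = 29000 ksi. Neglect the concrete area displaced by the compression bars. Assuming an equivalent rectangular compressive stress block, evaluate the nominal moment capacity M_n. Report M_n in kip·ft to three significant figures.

Assume both steels yield.
a = (A_s − A'_s) f_y/(0.85 f'_c b) = (5.92 − 1.69) × 60/(0.85 × 3 × 12.6) = 7.899 in.
c = a/β₁ = 7.899/0.85 = 9.293 in; ε'_s = 0.003(c − d')/c = 0.0021 ≥ ε_y = 0.0021, so the compression steel yields.
M_n = (A_s − A'_s) f_y (d − a/2) + A'_s f_y (d − d') = 253.8 × (26.3 − 3.9495) + 101.4 × (26.3 − 2.8) = 5672.6 + 2382.9 = 8055.5 kip·in = 8055.5/12 = 671.29 kip·ft.

M_n ≈ 671 kip·ft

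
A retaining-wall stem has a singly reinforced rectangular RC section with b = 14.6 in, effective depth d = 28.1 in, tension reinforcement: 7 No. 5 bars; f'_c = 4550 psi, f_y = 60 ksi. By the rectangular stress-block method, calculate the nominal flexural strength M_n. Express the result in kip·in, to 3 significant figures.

M_n ≈ 3510 kip·in

A_s = 7 × 0.31 = 2.17 in².
T = A_s f_y = 2.17 × 60 = 130.2 kips.
a = T/(0.85 f'_c b) = 130.2/(0.85 × 4.55 × 14.6) = 2.306 in.
M_n = T(d − a/2) = 130.2 × (28.1 − 1.153) = 3508.5 kip·in.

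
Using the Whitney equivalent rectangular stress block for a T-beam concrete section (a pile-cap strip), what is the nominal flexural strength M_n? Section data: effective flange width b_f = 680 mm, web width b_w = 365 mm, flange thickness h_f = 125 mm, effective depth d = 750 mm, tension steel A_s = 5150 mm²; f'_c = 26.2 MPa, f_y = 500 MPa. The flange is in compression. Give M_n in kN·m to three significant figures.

M_n ≈ 1700 kN·m

Tension: T = A_s f_y = 5150 × 500 = 2575000 N.
Try a within the flange: a = T/(0.85 f'_c b_f) = 2575000/(0.85 × 26.2 × 680) = 170.04 mm.
a = 170.04 > h_f = 125 mm: the block extends into the web. Split into flange-overhang and web parts.
C_f = 0.85 f'_c (b_f − b_w) h_f = 0.85 × 26.2 × (680 − 365) × 125 = 876881 N.
Remaining web compression depth: a_w = (T − C_f)/(0.85 f'_c b_w) = (2575000 − 876881)/(0.85 × 26.2 × 365) = 208.91 mm.
M_n = C_f(d − h_f/2) + (T − C_f)(d − a_w/2) = 876881 × (750 − 62.5) + 1698119 × (750 − 104.455) = 602.86 + 1096.21 = 1699.07 × 10⁶ N·mm.
M_n = 1699.07 kN·m.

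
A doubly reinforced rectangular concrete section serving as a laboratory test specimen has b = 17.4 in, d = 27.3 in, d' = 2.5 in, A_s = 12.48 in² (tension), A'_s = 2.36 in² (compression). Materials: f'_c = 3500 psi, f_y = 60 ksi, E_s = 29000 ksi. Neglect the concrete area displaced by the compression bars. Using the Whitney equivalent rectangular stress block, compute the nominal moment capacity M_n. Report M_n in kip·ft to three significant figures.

M_n ≈ 1380 kip·ft

Assume both steels yield.
a = (A_s − A'_s) f_y/(0.85 f'_c b) = (12.48 − 2.36) × 60/(0.85 × 3.5 × 17.4) = 11.730 in.
c = a/β₁ = 11.730/0.85 = 13.800 in; ε'_s = 0.003(c − d')/c = 0.0025 ≥ ε_y = 0.0021, so the compression steel yields.
M_n = (A_s − A'_s) f_y (d − a/2) + A'_s f_y (d − d') = 607.2 × (27.3 − 5.865) + 141.6 × (27.3 − 2.5) = 13015.3 + 3511.7 = 16527.0 kip·in = 16527.0/12 = 1377.25 kip·ft.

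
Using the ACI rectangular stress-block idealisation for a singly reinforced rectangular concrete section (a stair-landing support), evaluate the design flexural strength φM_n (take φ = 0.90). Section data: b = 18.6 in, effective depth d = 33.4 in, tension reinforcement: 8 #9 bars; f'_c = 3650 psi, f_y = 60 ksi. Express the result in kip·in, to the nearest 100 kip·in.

φM_n ≈ 12600 kip·in

A_s = 8 × 1 = 8 in².
T = A_s f_y = 8 × 60 = 480 kips.
a = T/(0.85 f'_c b) = 480/(0.85 × 3.65 × 18.6) = 8.318 in.
M_n = T(d − a/2) = 480 × (33.4 − 4.159) = 14035.7 kip·in.
φM_n = 0.90 × 14035.7 = 12632.1 kip·in.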